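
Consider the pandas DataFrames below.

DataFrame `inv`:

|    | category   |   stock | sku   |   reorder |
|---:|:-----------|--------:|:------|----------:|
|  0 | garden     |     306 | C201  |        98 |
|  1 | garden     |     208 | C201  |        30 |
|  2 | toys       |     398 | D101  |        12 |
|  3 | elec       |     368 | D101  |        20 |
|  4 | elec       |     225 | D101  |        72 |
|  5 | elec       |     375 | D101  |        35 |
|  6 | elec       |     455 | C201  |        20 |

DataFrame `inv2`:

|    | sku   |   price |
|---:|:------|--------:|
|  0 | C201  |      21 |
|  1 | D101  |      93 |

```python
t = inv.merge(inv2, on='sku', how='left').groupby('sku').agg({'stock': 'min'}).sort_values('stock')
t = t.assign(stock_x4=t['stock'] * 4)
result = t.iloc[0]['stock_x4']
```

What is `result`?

merge on 'sku' (how='left') → 7 rows:
  category  stock   sku  reorder  price
0   garden    306  C201       98     21
1   garden    208  C201       30     21
2     toys    398  D101       12     93
3     elec    368  D101       20     93
4     elec    225  D101       72     93
5     elec    375  D101       35     93
6     elec    455  C201       20     21
group by sku, min of stock:
      stock
sku        
C201    208
D101    225
sort by stock:
      stock
sku        
C201    208
D101    225
add column stock_x4 = t['stock'] * 4:
      stock  stock_x4
sku                  
C201    208       832
D101    225       900

832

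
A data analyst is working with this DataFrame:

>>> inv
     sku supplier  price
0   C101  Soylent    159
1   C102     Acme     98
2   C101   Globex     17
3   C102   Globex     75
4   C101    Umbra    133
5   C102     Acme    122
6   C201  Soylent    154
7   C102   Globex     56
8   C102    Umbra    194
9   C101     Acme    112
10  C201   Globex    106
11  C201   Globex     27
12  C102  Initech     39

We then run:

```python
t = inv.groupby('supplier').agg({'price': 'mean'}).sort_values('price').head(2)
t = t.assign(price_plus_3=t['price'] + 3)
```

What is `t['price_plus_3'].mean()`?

50.6

group by supplier, mean of price:
               price
supplier            
Acme      110.666667
Globex     56.200000
Initech    39.000000
Soylent   156.500000
Umbra     163.500000
sort by price:
               price
supplier            
Initech    39.000000
Globex     56.200000
Acme      110.666667
Soylent   156.500000
Umbra     163.500000
take first 2 rows:
          price
supplier       
Initech    39.0
Globex     56.2
add column price_plus_3 = t['price'] + 3:
          price  price_plus_3
supplier                     
Initech    39.0          42.0
Globex     56.2          59.2
Reading off the mean of column 'price_plus_3', we get 50.6.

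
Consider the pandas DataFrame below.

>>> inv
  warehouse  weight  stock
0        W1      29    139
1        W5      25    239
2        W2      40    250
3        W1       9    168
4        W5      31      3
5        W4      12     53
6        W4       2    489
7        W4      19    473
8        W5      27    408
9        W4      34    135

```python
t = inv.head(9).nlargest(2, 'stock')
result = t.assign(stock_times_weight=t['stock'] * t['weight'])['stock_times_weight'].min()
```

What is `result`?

978

take first 9 rows:
  warehouse  weight  stock
0        W1      29    139
1        W5      25    239
2        W2      40    250
3        W1       9    168
4        W5      31      3
5        W4      12     53
6        W4       2    489
7        W4      19    473
8        W5      27    408
take 2 rows with largest stock:
  warehouse  weight  stock
6        W4       2    489
7        W4      19    473
add column stock_times_weight = t['stock'] * t['weight']:
  warehouse  weight  stock  stock_times_weight
6        W4       2    489                 978
7        W4      19    473                8987
min of column 'stock_times_weight' → 978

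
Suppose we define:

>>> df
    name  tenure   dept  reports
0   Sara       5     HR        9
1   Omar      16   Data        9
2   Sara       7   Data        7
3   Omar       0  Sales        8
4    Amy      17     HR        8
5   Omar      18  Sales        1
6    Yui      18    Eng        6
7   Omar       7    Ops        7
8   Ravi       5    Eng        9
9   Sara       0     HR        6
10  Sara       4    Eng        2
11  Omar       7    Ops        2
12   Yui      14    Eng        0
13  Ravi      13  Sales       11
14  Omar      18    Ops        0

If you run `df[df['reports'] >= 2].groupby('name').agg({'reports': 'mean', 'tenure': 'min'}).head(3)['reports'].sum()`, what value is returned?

24.5

filter rows where reports >= 2:
    name  tenure   dept  reports
0   Sara       5     HR        9
1   Omar      16   Data        9
2   Sara       7   Data        7
3   Omar       0  Sales        8
4    Amy      17     HR        8
6    Yui      18    Eng        6
7   Omar       7    Ops        7
8   Ravi       5    Eng        9
9   Sara       0     HR        6
10  Sara       4    Eng        2
11  Omar       7    Ops        2
13  Ravi      13  Sales       11
group by name: mean(reports), min(tenure):
      reports  tenure
name                 
Amy       8.0      17
Omar      6.5       0
Ravi     10.0       5
Sara      6.0       0
Yui       6.0      18
take first 3 rows:
      reports  tenure
name                 
Amy       8.0      17
Omar      6.5       0
Ravi     10.0       5
Then the sum of column 'reports': 24.5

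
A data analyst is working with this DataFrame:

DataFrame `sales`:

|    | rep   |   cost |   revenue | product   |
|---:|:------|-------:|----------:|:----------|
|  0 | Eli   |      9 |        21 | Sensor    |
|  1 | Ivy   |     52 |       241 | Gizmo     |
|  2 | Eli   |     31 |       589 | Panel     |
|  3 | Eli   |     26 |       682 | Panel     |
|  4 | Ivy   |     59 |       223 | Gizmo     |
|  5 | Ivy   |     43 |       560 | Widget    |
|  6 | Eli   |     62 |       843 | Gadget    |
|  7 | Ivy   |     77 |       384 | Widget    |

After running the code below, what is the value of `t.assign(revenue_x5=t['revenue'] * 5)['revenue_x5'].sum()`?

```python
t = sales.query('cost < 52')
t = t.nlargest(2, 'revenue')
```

6355

filter rows where cost < 52:
   rep  cost  revenue product
0  Eli     9       21  Sensor
2  Eli    31      589   Panel
3  Eli    26      682   Panel
5  Ivy    43      560  Widget
take 2 rows with largest revenue:
   rep  cost  revenue product
3  Eli    26      682   Panel
2  Eli    31      589   Panel
add column revenue_x5 = t['revenue'] * 5:
   rep  cost  revenue product  revenue_x5
3  Eli    26      682   Panel        3410
2  Eli    31      589   Panel        2945
sum of column 'revenue_x5' → 6355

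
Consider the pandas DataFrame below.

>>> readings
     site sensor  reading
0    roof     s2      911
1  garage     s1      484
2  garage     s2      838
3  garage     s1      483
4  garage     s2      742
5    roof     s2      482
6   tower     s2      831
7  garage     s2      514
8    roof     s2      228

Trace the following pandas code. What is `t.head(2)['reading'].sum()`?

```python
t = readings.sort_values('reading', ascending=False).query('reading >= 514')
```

sort by reading descending:
     site sensor  reading
0    roof     s2      911
2  garage     s2      838
6   tower     s2      831
4  garage     s2      742
7  garage     s2      514
1  garage     s1      484
3  garage     s1      483
5    roof     s2      482
8    roof     s2      228
filter rows where reading >= 514:
     site sensor  reading
0    roof     s2      911
2  garage     s2      838
6   tower     s2      831
4  garage     s2      742
7  garage     s2      514
take first 2 rows:
     site sensor  reading
0    roof     s2      911
2  garage     s2      838
Taking the sum of column 'reading' gives 1749.

1749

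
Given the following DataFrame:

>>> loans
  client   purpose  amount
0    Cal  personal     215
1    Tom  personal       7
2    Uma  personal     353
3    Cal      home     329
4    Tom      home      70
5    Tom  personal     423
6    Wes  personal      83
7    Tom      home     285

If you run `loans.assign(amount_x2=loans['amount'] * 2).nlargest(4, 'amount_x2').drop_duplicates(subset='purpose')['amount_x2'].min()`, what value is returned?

add column amount_x2 = loans['amount'] * 2:
  client   purpose  amount  amount_x2
0    Cal  personal     215        430
1    Tom  personal       7         14
2    Uma  personal     353        706
3    Cal      home     329        658
4    Tom      home      70        140
5    Tom  personal     423        846
6    Wes  personal      83        166
7    Tom      home     285        570
take 4 rows with largest amount_x2:
  client   purpose  amount  amount_x2
5    Tom  personal     423        846
2    Uma  personal     353        706
3    Cal      home     329        658
7    Tom      home     285        570
drop duplicate purpose (keep=first):
  client   purpose  amount  amount_x2
5    Tom  personal     423        846
3    Cal      home     329        658
So min() = 658.

658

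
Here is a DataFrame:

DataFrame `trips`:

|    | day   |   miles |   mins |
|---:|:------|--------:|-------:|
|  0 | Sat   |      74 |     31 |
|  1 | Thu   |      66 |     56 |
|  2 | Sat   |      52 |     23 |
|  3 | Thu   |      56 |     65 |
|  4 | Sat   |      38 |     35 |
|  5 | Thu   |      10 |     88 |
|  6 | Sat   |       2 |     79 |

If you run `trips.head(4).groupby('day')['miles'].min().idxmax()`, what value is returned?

take first 4 rows:
   day  miles  mins
0  Sat     74    31
1  Thu     66    56
2  Sat     52    23
3  Thu     56    65
group by day, min of miles:
day
Sat    52
Thu    56
Name: miles, dtype: int64
Taking the label with the largest value gives Thu.

Thu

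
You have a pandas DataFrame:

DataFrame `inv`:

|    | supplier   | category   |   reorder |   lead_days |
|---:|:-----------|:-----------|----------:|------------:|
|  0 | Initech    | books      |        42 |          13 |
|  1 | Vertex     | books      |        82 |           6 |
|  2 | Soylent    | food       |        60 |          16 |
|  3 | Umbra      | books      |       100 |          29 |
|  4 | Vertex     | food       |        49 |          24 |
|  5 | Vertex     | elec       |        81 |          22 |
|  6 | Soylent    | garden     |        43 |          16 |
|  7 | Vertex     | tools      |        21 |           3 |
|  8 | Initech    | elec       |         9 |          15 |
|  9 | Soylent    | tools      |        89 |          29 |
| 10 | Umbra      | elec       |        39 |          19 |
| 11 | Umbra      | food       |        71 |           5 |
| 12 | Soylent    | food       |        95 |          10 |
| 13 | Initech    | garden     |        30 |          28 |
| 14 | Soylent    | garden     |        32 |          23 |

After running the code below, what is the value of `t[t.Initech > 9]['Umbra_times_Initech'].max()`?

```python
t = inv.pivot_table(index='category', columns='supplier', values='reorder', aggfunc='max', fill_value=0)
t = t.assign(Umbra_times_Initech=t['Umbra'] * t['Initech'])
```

4200

pivot: rows=category, cols=supplier, max(reorder):
supplier  Initech  Soylent  Umbra  Vertex
category                                 
books          42        0    100      82
elec            9        0     39      81
food            0       95     71      49
garden         30       43      0       0
tools           0       89      0      21
add column Umbra_times_Initech = t['Umbra'] * t['Initech']:
supplier  Initech  Soylent  Umbra  Vertex  Umbra_times_Initech
category                                                      
books          42        0    100      82                 4200
elec            9        0     39      81                  351
food            0       95     71      49                    0
garden         30       43      0       0                    0
tools           0       89      0      21                    0
filter rows where Initech > 9:
supplier  Initech  Soylent  Umbra  Vertex  Umbra_times_Initech
category                                                      
books          42        0    100      82                 4200
garden         30       43      0       0                    0
Finally, max of column 'Umbra_times_Initech' = 4200.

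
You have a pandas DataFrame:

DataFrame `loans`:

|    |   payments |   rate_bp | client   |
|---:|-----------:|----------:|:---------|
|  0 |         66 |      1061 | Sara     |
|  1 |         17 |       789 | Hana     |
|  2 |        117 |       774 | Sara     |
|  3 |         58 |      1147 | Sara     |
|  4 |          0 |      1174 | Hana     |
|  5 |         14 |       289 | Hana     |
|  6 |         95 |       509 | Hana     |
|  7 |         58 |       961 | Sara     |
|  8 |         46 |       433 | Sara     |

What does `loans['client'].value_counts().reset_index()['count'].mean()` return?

4.5

value_counts of client:
client
Sara    5
Hana    4
Name: count, dtype: int64
reset_index():
  client  count
0   Sara      5
1   Hana      4
Then the mean of column 'count': 4.5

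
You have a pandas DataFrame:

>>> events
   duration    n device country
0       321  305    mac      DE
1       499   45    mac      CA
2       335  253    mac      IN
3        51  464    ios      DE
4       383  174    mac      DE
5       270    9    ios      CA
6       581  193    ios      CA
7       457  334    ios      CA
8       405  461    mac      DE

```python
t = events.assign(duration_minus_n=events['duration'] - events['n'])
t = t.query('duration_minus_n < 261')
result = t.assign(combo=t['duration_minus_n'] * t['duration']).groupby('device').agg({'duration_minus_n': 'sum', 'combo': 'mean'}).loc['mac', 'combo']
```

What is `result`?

22493.25

add column duration_minus_n = events['duration'] - events['n']:
   duration    n device country  duration_minus_n
0       321  305    mac      DE                16
1       499   45    mac      CA               454
2       335  253    mac      IN                82
3        51  464    ios      DE              -413
4       383  174    mac      DE               209
5       270    9    ios      CA               261
6       581  193    ios      CA               388
7       457  334    ios      CA               123
8       405  461    mac      DE               -56
filter rows where duration_minus_n < 261:
   duration    n device country  duration_minus_n
0       321  305    mac      DE                16
2       335  253    mac      IN                82
3        51  464    ios      DE              -413
4       383  174    mac      DE               209
7       457  334    ios      CA               123
8       405  461    mac      DE               -56
add column combo = t['duration_minus_n'] * t['duration']:
   duration    n device country  duration_minus_n  combo
0       321  305    mac      DE                16   5136
2       335  253    mac      IN                82  27470
3        51  464    ios      DE              -413 -21063
4       383  174    mac      DE               209  80047
7       457  334    ios      CA               123  56211
8       405  461    mac      DE               -56 -22680
group by device: sum(duration_minus_n), mean(combo):
        duration_minus_n     combo
device                            
ios                 -290  17574.00
mac                  251  22493.25
Reading off the value at row 'mac', column 'combo', we get 22493.25.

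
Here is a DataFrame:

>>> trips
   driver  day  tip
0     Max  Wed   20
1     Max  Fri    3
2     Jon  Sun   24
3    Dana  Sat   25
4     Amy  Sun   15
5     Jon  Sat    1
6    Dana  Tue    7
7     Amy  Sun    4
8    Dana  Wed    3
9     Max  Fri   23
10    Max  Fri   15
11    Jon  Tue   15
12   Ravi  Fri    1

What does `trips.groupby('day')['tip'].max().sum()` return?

group by day, max of tip:
day
Fri    23
Sat    25
Sun    24
Tue    15
Wed    20
Name: tip, dtype: int64
Taking the sum of the resulting series gives 107.

107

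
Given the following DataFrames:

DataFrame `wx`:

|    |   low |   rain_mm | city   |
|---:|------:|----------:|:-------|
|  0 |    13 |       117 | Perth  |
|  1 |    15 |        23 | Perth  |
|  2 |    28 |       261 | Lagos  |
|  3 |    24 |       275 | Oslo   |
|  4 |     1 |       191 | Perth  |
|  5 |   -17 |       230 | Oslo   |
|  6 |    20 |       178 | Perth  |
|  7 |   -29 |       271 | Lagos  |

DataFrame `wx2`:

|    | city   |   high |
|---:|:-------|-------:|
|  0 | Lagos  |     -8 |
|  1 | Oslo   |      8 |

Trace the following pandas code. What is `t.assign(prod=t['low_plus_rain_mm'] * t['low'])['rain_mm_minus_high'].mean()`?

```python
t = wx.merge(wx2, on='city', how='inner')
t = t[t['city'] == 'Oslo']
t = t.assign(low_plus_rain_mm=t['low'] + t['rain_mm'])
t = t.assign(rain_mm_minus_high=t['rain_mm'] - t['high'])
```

merge on 'city' (how='inner') → 4 rows:
   low  rain_mm   city  high
0   28      261  Lagos    -8
1   24      275   Oslo     8
2  -17      230   Oslo     8
3  -29      271  Lagos    -8
filter rows where city == 'Oslo':
   low  rain_mm  city  high
1   24      275  Oslo     8
2  -17      230  Oslo     8
add column low_plus_rain_mm = t['low'] + t['rain_mm']:
   low  rain_mm  city  high  low_plus_rain_mm
1   24      275  Oslo     8               299
2  -17      230  Oslo     8               213
add column rain_mm_minus_high = t['rain_mm'] - t['high']:
   low  rain_mm  city  high  low_plus_rain_mm  rain_mm_minus_high
1   24      275  Oslo     8               299                 267
2  -17      230  Oslo     8               213                 222
add column prod = t['low_plus_rain_mm'] * t['low']:
   low  rain_mm  city  high  low_plus_rain_mm  rain_mm_minus_high  prod
1   24      275  Oslo     8               299                 267  7176
2  -17      230  Oslo     8               213                 222 -3621
Then the mean of column 'rain_mm_minus_high': 244.5

244.5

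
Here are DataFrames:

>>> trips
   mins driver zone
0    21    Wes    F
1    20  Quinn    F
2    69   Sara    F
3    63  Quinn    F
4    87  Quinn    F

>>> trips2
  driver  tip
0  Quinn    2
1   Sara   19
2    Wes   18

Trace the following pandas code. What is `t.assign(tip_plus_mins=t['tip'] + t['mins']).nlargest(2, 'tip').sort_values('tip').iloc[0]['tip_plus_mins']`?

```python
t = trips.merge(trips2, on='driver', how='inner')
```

merge on 'driver' (how='inner') → 5 rows:
   mins driver zone  tip
0    21    Wes    F   18
1    20  Quinn    F    2
2    69   Sara    F   19
3    63  Quinn    F    2
4    87  Quinn    F    2
add column tip_plus_mins = t['tip'] + t['mins']:
   mins driver zone  tip  tip_plus_mins
0    21    Wes    F   18             39
1    20  Quinn    F    2             22
2    69   Sara    F   19             88
3    63  Quinn    F    2             65
4    87  Quinn    F    2             89
take 2 rows with largest tip:
   mins driver zone  tip  tip_plus_mins
2    69   Sara    F   19             88
0    21    Wes    F   18             39
sort by tip:
   mins driver zone  tip  tip_plus_mins
0    21    Wes    F   18             39
2    69   Sara    F   19             88
Taking the value at position 0, column 'tip_plus_mins' gives 39.

39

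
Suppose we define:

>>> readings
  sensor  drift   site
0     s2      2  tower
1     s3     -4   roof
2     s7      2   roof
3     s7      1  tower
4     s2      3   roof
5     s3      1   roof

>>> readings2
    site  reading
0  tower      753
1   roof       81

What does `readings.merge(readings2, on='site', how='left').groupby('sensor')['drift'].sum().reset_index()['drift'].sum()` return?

5

merge on 'site' (how='left') → 6 rows:
  sensor  drift   site  reading
0     s2      2  tower      753
1     s3     -4   roof       81
2     s7      2   roof       81
3     s7      1  tower      753
4     s2      3   roof       81
5     s3      1   roof       81
group by sensor, sum of drift:
sensor
s2    5
s3   -3
s7    3
Name: drift, dtype: int64
reset_index():
  sensor  drift
0     s2      5
1     s3     -3
2     s7      3
Hence 5.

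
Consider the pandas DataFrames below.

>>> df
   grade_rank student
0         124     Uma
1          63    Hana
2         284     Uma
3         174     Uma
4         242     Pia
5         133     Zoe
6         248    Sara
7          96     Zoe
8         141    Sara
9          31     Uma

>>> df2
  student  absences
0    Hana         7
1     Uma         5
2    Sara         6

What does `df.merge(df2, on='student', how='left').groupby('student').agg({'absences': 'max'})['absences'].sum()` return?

18.0

merge on 'student' (how='left') → 10 rows:
   grade_rank student  absences
0         124     Uma       5.0
1          63    Hana       7.0
2         284     Uma       5.0
3         174     Uma       5.0
4         242     Pia       NaN
5         133     Zoe       NaN
6         248    Sara       6.0
7          96     Zoe       NaN
8         141    Sara       6.0
9          31     Uma       5.0
group by student, max of absences:
         absences
student          
Hana          7.0
Pia           NaN
Sara          6.0
Uma           5.0
Zoe           NaN
Taking the sum of column 'absences' gives 18.0.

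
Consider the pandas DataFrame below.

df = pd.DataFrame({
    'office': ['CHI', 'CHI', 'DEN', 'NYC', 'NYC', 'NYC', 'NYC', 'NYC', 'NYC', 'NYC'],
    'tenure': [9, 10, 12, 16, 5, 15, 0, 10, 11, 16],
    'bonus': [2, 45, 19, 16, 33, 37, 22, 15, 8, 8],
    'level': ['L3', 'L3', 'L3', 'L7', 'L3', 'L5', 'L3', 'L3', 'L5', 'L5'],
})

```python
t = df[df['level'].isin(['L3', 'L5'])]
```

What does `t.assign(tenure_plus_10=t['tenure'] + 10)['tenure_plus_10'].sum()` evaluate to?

178

filter rows where level in ['L3', 'L5']:
  office  tenure  bonus level
0    CHI       9      2    L3
1    CHI      10     45    L3
2    DEN      12     19    L3
4    NYC       5     33    L3
5    NYC      15     37    L5
6    NYC       0     22    L3
7    NYC      10     15    L3
8    NYC      11      8    L5
9    NYC      16      8    L5
add column tenure_plus_10 = t['tenure'] + 10:
  office  tenure  bonus level  tenure_plus_10
0    CHI       9      2    L3              19
1    CHI      10     45    L3              20
2    DEN      12     19    L3              22
4    NYC       5     33    L3              15
5    NYC      15     37    L5              25
6    NYC       0     22    L3              10
7    NYC      10     15    L3              20
8    NYC      11      8    L5              21
9    NYC      16      8    L5              26
Finally, sum of column 'tenure_plus_10' = 178.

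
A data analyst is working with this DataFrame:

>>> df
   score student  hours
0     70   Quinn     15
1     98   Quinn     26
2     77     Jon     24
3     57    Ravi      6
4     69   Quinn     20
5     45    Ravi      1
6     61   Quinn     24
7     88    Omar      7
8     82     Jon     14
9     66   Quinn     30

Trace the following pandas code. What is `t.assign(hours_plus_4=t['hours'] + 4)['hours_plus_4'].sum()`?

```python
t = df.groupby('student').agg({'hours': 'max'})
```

83

group by student, max of hours:
         hours
student       
Jon         24
Omar         7
Quinn       30
Ravi         6
add column hours_plus_4 = t['hours'] + 4:
         hours  hours_plus_4
student                     
Jon         24            28
Omar         7            11
Quinn       30            34
Ravi         6            10
sum of column 'hours_plus_4' → 83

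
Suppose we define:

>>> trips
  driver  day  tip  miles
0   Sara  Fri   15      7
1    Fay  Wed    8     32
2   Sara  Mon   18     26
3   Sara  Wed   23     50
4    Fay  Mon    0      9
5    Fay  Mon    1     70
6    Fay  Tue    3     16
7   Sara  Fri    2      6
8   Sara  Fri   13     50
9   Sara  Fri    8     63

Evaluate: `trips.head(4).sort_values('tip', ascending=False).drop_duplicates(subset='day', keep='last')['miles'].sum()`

65

take first 4 rows:
  driver  day  tip  miles
0   Sara  Fri   15      7
1    Fay  Wed    8     32
2   Sara  Mon   18     26
3   Sara  Wed   23     50
sort by tip descending:
  driver  day  tip  miles
3   Sara  Wed   23     50
2   Sara  Mon   18     26
0   Sara  Fri   15      7
1    Fay  Wed    8     32
drop duplicate day (keep=last):
  driver  day  tip  miles
2   Sara  Mon   18     26
0   Sara  Fri   15      7
1    Fay  Wed    8     32
Then the sum of column 'miles': 65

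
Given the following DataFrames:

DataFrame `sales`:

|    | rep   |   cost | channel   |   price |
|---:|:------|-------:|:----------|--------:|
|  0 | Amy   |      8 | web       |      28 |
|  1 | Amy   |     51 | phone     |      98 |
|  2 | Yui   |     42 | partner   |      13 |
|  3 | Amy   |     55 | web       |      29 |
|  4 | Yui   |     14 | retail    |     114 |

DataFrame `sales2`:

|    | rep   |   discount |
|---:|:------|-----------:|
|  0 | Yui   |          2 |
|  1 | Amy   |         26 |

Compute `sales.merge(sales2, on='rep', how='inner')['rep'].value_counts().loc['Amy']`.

3

merge on 'rep' (how='inner') → 5 rows:
   rep  cost  channel  price  discount
0  Amy     8      web     28        26
1  Amy    51    phone     98        26
2  Yui    42  partner     13         2
3  Amy    55      web     29        26
4  Yui    14   retail    114         2
value_counts of rep:
rep
Amy    3
Yui    2
Name: count, dtype: int64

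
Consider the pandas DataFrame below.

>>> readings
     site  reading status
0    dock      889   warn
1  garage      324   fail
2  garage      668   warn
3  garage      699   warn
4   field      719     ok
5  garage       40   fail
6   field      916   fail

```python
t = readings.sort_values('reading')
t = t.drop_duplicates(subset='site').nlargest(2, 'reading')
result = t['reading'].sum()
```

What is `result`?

sort by reading:
     site  reading status
5  garage       40   fail
1  garage      324   fail
2  garage      668   warn
3  garage      699   warn
4   field      719     ok
0    dock      889   warn
6   field      916   fail
drop duplicate site (keep=first):
     site  reading status
5  garage       40   fail
4   field      719     ok
0    dock      889   warn
take 2 rows with largest reading:
    site  reading status
0   dock      889   warn
4  field      719     ok

1608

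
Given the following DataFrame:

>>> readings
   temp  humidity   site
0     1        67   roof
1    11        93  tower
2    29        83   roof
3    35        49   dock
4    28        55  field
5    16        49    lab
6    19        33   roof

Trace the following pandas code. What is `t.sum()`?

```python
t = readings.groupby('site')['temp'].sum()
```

139

group by site, sum of temp:
site
dock     35
field    28
lab      16
roof     49
tower    11
Name: temp, dtype: int64
Taking the sum of the resulting series gives 139.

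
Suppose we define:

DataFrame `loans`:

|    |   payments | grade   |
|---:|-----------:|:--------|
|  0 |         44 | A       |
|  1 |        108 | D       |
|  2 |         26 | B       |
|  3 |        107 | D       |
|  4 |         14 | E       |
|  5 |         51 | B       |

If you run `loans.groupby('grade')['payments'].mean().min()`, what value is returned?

14.0

group by grade, mean of payments:
grade
A     44.0
B     38.5
D    107.5
E     14.0
Name: payments, dtype: float64
Reading off the min of the resulting series, we get 14.0.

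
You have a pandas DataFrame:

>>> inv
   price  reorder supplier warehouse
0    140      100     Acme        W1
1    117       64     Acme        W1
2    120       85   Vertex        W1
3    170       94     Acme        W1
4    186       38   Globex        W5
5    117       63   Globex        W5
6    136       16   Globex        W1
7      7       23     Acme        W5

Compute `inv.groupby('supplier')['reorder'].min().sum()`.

124

group by supplier, min of reorder:
supplier
Acme      23
Globex    16
Vertex    85
Name: reorder, dtype: int64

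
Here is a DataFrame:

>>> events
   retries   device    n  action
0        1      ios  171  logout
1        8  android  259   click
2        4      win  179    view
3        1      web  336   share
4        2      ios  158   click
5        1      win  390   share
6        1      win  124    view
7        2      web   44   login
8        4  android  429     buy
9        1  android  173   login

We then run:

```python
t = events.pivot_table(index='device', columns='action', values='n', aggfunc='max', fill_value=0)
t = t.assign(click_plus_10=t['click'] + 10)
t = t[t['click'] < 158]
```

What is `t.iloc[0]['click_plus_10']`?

pivot: rows=device, cols=action, max(n):
action   buy  click  login  logout  share  view
device                                         
android  429    259    173       0      0     0
ios        0    158      0     171      0     0
web        0      0     44       0    336     0
win        0      0      0       0    390   179
add column click_plus_10 = t['click'] + 10:
action   buy  click  login  logout  share  view  click_plus_10
device                                                        
android  429    259    173       0      0     0            269
ios        0    158      0     171      0     0            168
web        0      0     44       0    336     0             10
win        0      0      0       0    390   179             10
filter rows where click < 158:
action  buy  click  login  logout  share  view  click_plus_10
device                                                       
web       0      0     44       0    336     0             10
win       0      0      0       0    390   179             10

10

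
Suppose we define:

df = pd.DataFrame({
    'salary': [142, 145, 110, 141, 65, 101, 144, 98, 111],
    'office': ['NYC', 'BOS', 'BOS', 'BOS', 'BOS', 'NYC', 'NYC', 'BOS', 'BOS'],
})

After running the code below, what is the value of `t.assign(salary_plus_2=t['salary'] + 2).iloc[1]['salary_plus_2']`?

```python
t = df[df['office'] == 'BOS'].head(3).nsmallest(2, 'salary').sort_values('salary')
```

filter rows where office == 'BOS':
   salary office
1     145    BOS
2     110    BOS
3     141    BOS
4      65    BOS
7      98    BOS
8     111    BOS
take first 3 rows:
   salary office
1     145    BOS
2     110    BOS
3     141    BOS
take 2 rows with smallest salary:
   salary office
2     110    BOS
3     141    BOS
sort by salary:
   salary office
2     110    BOS
3     141    BOS
add column salary_plus_2 = t['salary'] + 2:
   salary office  salary_plus_2
2     110    BOS            112
3     141    BOS            143
Finally, value at position 1, column 'salary_plus_2' = 143.

143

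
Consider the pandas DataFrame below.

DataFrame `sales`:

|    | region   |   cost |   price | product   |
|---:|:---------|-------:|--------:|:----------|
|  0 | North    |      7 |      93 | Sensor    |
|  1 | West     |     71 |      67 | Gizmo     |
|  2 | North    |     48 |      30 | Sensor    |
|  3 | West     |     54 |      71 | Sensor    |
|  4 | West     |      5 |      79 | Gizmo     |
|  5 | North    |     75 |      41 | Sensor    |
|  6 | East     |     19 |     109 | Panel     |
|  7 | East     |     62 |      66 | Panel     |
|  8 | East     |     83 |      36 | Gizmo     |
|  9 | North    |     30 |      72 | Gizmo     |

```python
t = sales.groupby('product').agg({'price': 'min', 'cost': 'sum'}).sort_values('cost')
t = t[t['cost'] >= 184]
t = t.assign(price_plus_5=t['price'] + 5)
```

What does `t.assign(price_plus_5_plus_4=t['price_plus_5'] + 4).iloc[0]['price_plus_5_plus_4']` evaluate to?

group by product: min(price), sum(cost):
         price  cost
product             
Gizmo       36   189
Panel       66    81
Sensor      30   184
sort by cost:
         price  cost
product             
Panel       66    81
Sensor      30   184
Gizmo       36   189
filter rows where cost >= 184:
         price  cost
product             
Sensor      30   184
Gizmo       36   189
add column price_plus_5 = t['price'] + 5:
         price  cost  price_plus_5
product                           
Sensor      30   184            35
Gizmo       36   189            41
add column price_plus_5_plus_4 = t['price_plus_5'] + 4:
         price  cost  price_plus_5  price_plus_5_plus_4
product                                                
Sensor      30   184            35                   39
Gizmo       36   189            41                   45
Hence 39.

39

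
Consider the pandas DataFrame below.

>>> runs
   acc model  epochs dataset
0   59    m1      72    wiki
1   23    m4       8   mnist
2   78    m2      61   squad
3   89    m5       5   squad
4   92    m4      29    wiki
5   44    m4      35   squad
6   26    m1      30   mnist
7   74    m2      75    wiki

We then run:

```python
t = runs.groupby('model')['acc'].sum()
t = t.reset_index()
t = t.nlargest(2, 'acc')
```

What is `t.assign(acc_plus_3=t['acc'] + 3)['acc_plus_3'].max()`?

162

group by model, sum of acc:
model
m1     85
m2    152
m4    159
m5     89
Name: acc, dtype: int64
reset_index():
  model  acc
0    m1   85
1    m2  152
2    m4  159
3    m5   89
take 2 rows with largest acc:
  model  acc
2    m4  159
1    m2  152
add column acc_plus_3 = t['acc'] + 3:
  model  acc  acc_plus_3
2    m4  159         162
1    m2  152         155
max of column 'acc_plus_3' → 162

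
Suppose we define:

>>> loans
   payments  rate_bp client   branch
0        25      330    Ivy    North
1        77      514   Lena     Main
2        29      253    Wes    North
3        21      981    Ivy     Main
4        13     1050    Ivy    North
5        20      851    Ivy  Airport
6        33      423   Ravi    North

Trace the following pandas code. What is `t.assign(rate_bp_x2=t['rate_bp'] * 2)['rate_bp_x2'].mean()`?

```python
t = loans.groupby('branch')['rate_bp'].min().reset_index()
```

1078.66666667

group by branch, min of rate_bp:
branch
Airport    851
Main       514
North      253
Name: rate_bp, dtype: int64
reset_index():
    branch  rate_bp
0  Airport      851
1     Main      514
2    North      253
add column rate_bp_x2 = t['rate_bp'] * 2:
    branch  rate_bp  rate_bp_x2
0  Airport      851        1702
1     Main      514        1028
2    North      253         506
Taking the mean of column 'rate_bp_x2' gives 1078.66666667.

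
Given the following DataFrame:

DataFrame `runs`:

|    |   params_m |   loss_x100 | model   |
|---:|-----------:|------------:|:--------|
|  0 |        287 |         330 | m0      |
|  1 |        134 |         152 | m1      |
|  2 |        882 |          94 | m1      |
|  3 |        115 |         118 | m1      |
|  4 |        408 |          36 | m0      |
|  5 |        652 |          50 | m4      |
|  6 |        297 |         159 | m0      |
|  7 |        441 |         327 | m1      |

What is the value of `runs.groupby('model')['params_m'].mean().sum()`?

group by model, mean of params_m:
model
m0    330.666667
m1    393.000000
m4    652.000000
Name: params_m, dtype: float64

1375.66666667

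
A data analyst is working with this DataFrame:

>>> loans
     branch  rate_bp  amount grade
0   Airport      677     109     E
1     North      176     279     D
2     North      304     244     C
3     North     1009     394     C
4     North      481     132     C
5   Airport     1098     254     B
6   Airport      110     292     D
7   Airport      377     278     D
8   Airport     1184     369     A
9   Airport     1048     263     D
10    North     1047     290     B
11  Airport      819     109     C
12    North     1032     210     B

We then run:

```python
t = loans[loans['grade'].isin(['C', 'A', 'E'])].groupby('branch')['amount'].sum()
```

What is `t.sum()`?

1357

filter rows where grade in ['C', 'A', 'E']:
     branch  rate_bp  amount grade
0   Airport      677     109     E
2     North      304     244     C
3     North     1009     394     C
4     North      481     132     C
8   Airport     1184     369     A
11  Airport      819     109     C
group by branch, sum of amount:
branch
Airport    587
North      770
Name: amount, dtype: int64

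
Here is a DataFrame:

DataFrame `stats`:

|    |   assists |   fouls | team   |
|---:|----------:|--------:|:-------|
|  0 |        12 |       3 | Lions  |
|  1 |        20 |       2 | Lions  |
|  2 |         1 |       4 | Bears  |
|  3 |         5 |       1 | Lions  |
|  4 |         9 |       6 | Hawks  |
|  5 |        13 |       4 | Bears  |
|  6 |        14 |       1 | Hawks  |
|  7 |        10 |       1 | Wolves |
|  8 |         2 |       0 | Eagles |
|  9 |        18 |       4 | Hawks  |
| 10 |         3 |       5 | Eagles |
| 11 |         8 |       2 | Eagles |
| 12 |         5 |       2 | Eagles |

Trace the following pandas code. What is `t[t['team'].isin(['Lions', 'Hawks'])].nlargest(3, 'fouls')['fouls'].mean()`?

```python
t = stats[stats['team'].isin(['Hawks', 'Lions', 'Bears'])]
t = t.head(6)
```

filter rows where team in ['Hawks', 'Lions', 'Bears']:
   assists  fouls   team
0       12      3  Lions
1       20      2  Lions
2        1      4  Bears
3        5      1  Lions
4        9      6  Hawks
5       13      4  Bears
6       14      1  Hawks
9       18      4  Hawks
take first 6 rows:
   assists  fouls   team
0       12      3  Lions
1       20      2  Lions
2        1      4  Bears
3        5      1  Lions
4        9      6  Hawks
5       13      4  Bears
filter rows where team in ['Lions', 'Hawks']:
   assists  fouls   team
0       12      3  Lions
1       20      2  Lions
3        5      1  Lions
4        9      6  Hawks
take 3 rows with largest fouls:
   assists  fouls   team
4        9      6  Hawks
0       12      3  Lions
1       20      2  Lions
Then the mean of column 'fouls': 3.66666666667

3.66666666667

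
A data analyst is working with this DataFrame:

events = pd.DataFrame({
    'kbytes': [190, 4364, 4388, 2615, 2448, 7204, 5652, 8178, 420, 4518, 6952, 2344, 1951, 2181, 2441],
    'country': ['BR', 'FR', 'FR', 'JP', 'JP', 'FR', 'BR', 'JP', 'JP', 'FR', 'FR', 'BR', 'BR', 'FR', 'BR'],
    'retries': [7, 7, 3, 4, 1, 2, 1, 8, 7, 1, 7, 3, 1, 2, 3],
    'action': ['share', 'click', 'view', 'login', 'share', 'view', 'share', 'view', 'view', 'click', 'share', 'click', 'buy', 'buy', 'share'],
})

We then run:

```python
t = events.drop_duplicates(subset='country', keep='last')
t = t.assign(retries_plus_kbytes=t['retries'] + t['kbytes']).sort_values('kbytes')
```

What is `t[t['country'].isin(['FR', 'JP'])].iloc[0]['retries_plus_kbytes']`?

427

drop duplicate country (keep=last):
    kbytes country  retries action
8      420      JP        7   view
13    2181      FR        2    buy
14    2441      BR        3  share
add column retries_plus_kbytes = t['retries'] + t['kbytes']:
    kbytes country  retries action  retries_plus_kbytes
8      420      JP        7   view                  427
13    2181      FR        2    buy                 2183
14    2441      BR        3  share                 2444
sort by kbytes:
    kbytes country  retries action  retries_plus_kbytes
8      420      JP        7   view                  427
13    2181      FR        2    buy                 2183
14    2441      BR        3  share                 2444
filter rows where country in ['FR', 'JP']:
    kbytes country  retries action  retries_plus_kbytes
8      420      JP        7   view                  427
13    2181      FR        2    buy                 2183
Reading off the value at position 0, column 'retries_plus_kbytes', we get 427.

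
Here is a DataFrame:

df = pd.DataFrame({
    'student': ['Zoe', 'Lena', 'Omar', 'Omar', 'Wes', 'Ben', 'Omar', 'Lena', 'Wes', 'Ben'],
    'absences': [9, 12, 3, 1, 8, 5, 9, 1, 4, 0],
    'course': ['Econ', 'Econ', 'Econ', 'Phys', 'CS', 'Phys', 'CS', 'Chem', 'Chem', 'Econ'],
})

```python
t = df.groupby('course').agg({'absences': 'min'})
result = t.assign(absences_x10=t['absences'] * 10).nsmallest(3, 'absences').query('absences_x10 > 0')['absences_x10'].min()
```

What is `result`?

10

group by course, min of absences:
        absences
course          
CS             8
Chem           1
Econ           0
Phys           1
add column absences_x10 = t['absences'] * 10:
        absences  absences_x10
course                        
CS             8            80
Chem           1            10
Econ           0             0
Phys           1            10
take 3 rows with smallest absences:
        absences  absences_x10
course                        
Econ           0             0
Chem           1            10
Phys           1            10
filter rows where absences_x10 > 0:
        absences  absences_x10
course                        
Chem           1            10
Phys           1            10
Hence 10.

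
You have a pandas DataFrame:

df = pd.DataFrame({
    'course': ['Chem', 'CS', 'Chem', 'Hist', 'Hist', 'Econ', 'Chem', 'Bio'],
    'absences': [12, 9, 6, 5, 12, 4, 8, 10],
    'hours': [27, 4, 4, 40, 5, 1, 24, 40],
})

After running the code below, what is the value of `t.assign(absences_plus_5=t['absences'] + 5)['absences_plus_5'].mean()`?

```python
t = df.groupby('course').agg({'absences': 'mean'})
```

group by course, mean of absences:
         absences
course           
Bio     10.000000
CS       9.000000
Chem     8.666667
Econ     4.000000
Hist     8.500000
add column absences_plus_5 = t['absences'] + 5:
         absences  absences_plus_5
course                            
Bio     10.000000        15.000000
CS       9.000000        14.000000
Chem     8.666667        13.666667
Econ     4.000000         9.000000
Hist     8.500000        13.500000
mean of column 'absences_plus_5' → 13.0333333333

13.0333333333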